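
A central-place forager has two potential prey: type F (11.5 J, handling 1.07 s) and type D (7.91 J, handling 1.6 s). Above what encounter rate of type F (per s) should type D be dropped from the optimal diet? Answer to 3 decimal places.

0.796 per s

At the threshold, the rate on type F alone equals the profitability of type D: λ·11.5/(1 + λ·1.07) = 7.91/1.6 = 4.944.
Rearranging, λ(11.5 − 4.944×1.07) = 4.944, so λ = 4.944/6.21 = 0.7961 per s.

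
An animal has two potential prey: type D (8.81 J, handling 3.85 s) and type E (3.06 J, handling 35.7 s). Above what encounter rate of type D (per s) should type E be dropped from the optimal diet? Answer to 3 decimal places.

0.010 per s

Drop type E once their profitability E₂/h₂ falls below the rate achievable on type D alone: E₂/h₂ = λE₁/(1 + λh₁).
Solve for λ: λE₁h₂ = E₂(1 + λh₁) → λ(E₁h₂ − E₂h₁) = E₂ → λ = E₂/(E₁h₂ − E₂h₁).
λ = 3.06/(8.81×35.7 − 3.06×3.85) = 3.06/302.7 = 0.01011 per s.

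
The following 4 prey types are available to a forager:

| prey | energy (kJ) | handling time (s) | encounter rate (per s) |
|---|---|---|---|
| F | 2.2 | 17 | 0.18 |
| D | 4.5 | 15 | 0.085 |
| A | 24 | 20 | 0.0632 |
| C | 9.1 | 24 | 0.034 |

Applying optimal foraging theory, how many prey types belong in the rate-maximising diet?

1

Profitabilities (E/h, kJ/s): A 1.2, C 0.379, D 0.3, F 0.129. Add prey in this order while the next type's profitability exceeds the intake rate on those already taken.
Rate on top 1: 0.67. C: 0.379 < 0.67 → exclude; stop.
Optimal diet: A — 1 of 4 types.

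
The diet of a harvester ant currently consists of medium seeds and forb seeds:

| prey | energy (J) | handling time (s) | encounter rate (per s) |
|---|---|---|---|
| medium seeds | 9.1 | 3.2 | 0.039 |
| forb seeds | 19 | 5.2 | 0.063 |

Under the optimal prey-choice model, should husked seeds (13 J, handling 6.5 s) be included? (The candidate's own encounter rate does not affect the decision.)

Intake rate on the current diet: R = (0.039×9.1 + 0.063×19) / (1 + 0.039×3.2 + 0.063×5.2) = 1.552/1.452 = 1.069 J/s.
Profitability of husked seeds: 13/6.5 = 2 J/s.
Since 2 > R, including husked seeds increases the long-run rate.

Yes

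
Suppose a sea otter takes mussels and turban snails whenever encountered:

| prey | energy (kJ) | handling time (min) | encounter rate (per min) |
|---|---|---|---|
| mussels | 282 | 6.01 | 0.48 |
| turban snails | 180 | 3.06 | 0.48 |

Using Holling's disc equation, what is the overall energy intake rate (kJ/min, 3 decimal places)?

41.423 kJ/min

Energy encountered per unit search time: 0.48×282 + 0.48×180 = 221.8 kJ/min.
Handling time per unit search time: 0.48×6.01 + 0.48×3.06 = 4.354.
Rate = 221.8/(1 + 4.354) = 41.42 kJ/min.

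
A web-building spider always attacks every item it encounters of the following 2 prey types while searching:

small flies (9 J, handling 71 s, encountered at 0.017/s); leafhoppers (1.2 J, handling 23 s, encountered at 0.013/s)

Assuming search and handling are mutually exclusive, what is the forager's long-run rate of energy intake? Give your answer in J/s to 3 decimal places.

R = Σλ_iE_i / (1 + Σλ_ih_i)
Numerator: 0.017×9 + 0.013×1.2 = 0.1686
Denominator: 1 + 0.017×71 + 0.013×23 = 2.506
R = 0.1686/2.506 = 0.06728 J/s

0.067 J/s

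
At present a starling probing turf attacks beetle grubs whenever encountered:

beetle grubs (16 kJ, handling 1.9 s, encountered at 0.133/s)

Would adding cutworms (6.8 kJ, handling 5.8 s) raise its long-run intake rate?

Current rate: (0.133×16)/(1 + 0.133×1.9) = 1.699 kJ/s.
Profitability of cutworms: 6.8/5.8 = 1.172 kJ/s.
Since 1.172 < R, time spent handling cutworms is better spent searching.

No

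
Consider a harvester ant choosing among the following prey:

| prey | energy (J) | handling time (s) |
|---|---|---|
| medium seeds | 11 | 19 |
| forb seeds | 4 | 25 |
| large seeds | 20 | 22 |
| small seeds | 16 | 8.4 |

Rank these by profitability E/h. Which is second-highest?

In descending order of E/h:
small seeds: 16/8.4 = 1.9 J/s
large seeds: 20/22 = 0.909 J/s
medium seeds: 11/19 = 0.579 J/s
forb seeds: 4/25 = 0.16 J/s

large seeds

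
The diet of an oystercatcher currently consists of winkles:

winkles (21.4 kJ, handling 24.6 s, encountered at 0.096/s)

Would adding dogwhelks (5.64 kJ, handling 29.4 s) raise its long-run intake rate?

On winkles alone, R = ΣλE/(1+Σλh) = 2.054/3.362 = 0.6111 kJ/s.
Profitability of dogwhelks: 5.64/29.4 = 0.1918 kJ/s.
0.1918 < 0.6111, so adding dogwhelks would lower the average — exclude it.

No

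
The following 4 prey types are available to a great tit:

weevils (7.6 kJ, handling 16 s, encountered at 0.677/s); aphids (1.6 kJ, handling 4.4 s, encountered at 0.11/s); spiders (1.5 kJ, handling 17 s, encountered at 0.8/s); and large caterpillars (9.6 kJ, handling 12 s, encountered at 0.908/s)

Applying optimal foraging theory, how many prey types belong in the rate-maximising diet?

Rank by E/h (kJ/s): large caterpillars 0.8, weevils 0.475, aphids 0.364, spiders 0.0882. Include each in turn until the next type's E/h falls below the running intake rate.
Rate on top 1: 0.7328. weevils: 0.475 < 0.7328 → exclude; stop.
Optimal diet: large caterpillars — 1 of 4 types.

1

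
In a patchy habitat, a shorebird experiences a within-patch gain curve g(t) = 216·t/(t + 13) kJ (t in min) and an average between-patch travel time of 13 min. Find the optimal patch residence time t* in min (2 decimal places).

13.00 min

Optimal t* satisfies g'(t*) = g(t*)/(T + t*).
g'(t) = 216·13/(t + 13)². Setting 216·13/(t+13)² = 216t/[(t+13)(13+t)] gives 13(13+t) = t(t+13), so t² = 13×13 = 169.
t* = √169 = 13 min.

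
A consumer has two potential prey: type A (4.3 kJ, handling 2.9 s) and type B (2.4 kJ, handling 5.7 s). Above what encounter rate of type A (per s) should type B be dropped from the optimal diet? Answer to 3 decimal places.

Drop type B once their profitability E₂/h₂ falls below the rate achievable on type A alone: E₂/h₂ = λE₁/(1 + λh₁).
Solve for λ: λE₁h₂ = E₂(1 + λh₁) → λ(E₁h₂ − E₂h₁) = E₂ → λ = E₂/(E₁h₂ − E₂h₁).
λ = 2.4/(4.3×5.7 − 2.4×2.9) = 2.4/17.55 = 0.1368 per s.

0.137 per s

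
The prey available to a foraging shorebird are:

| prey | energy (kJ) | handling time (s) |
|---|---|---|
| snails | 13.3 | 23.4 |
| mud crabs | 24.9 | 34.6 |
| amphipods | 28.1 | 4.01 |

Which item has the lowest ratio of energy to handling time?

snails

In descending order of E/h:
amphipods: 28.1/4.01 = 7.01 kJ/s
mud crabs: 24.9/34.6 = 0.72 kJ/s
snails: 13.3/23.4 = 0.568 kJ/s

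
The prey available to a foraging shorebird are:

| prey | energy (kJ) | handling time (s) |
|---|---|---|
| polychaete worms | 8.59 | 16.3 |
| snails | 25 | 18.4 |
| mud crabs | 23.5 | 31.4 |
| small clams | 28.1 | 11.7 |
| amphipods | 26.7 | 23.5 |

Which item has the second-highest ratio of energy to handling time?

In descending order of E/h:
small clams: 28.1/11.7 = 2.4 kJ/s
snails: 25/18.4 = 1.36 kJ/s
amphipods: 26.7/23.5 = 1.14 kJ/s
mud crabs: 23.5/31.4 = 0.748 kJ/s
polychaete worms: 8.59/16.3 = 0.527 kJ/s

snails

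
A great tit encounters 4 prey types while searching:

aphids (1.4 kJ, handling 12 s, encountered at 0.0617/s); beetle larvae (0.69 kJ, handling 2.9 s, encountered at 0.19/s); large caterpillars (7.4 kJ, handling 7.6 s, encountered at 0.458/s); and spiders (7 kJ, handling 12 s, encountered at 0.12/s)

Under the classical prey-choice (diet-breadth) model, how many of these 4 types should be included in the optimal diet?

1

Rank by E/h (kJ/s): large caterpillars 0.974, spiders 0.583, beetle larvae 0.238, aphids 0.117. Include each in turn until the next type's E/h falls below the running intake rate.
Rate on top 1: 0.7564. spiders: 0.583 < 0.7564 → exclude; stop.
Optimal diet: large caterpillars — 1 of 4 types.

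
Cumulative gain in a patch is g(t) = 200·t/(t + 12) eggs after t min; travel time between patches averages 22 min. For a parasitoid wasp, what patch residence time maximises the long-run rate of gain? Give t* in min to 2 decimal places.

16.25 min

Maximise g(t)/(T+t): set derivative to zero → g'(t)(T+t) = g(t).
g'(t) = 200·12/(t + 12)². Setting 200·12/(t+12)² = 200t/[(t+12)(22+t)] gives 12(22+t) = t(t+12), so t² = 12×22 = 264.
t* = √264 = 16.25 min.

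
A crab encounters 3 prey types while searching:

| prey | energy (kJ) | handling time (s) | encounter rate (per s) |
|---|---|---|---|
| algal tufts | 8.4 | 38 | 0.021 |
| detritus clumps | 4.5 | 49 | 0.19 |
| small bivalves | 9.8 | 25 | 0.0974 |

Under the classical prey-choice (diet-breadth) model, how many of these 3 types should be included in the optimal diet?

1

Rank by E/h (kJ/s): small bivalves 0.392, algal tufts 0.221, detritus clumps 0.0918. Include each in turn until the next type's E/h falls below the running intake rate.
Rate on top 1: 0.2779. algal tufts: 0.221 < 0.2779 → exclude; stop.
Optimal diet: small bivalves — 1 of 3 types.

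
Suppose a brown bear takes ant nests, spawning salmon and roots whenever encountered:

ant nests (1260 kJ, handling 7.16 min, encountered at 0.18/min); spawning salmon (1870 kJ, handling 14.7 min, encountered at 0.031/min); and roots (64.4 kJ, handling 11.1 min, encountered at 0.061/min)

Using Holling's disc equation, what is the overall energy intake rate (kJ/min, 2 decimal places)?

84.38 kJ/min

R = Σλ_iE_i / (1 + Σλ_ih_i)
Numerator: 0.18×1260 + 0.031×1870 + 0.061×64.4 = 288.7
Denominator: 1 + 0.18×7.16 + 0.031×14.7 + 0.061×11.1 = 3.422
R = 288.7/3.422 = 84.38 kJ/min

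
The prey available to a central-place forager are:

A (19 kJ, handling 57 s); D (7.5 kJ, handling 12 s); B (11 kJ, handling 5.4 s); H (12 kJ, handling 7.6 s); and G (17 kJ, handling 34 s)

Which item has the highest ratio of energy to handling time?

Profitability E/h (kJ/s): A = 19/57 = 0.333, D = 7.5/12 = 0.625, B = 11/5.4 = 2.04, H = 12/7.6 = 1.58, G = 17/34 = 0.5.
Ranked: B > H > D > G > A.

B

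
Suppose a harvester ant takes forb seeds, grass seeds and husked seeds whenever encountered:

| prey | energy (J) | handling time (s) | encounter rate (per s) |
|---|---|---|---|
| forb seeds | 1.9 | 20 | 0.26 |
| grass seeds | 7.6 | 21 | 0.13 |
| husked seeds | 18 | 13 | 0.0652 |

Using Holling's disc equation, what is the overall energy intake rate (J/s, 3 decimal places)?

0.272 J/s

Energy encountered per unit search time: 0.26×1.9 + 0.13×7.6 + 0.0652×18 = 2.656 J/s.
Handling time per unit search time: 0.26×20 + 0.13×21 + 0.0652×13 = 8.778.
Rate = 2.656/(1 + 8.778) = 0.2716 J/s.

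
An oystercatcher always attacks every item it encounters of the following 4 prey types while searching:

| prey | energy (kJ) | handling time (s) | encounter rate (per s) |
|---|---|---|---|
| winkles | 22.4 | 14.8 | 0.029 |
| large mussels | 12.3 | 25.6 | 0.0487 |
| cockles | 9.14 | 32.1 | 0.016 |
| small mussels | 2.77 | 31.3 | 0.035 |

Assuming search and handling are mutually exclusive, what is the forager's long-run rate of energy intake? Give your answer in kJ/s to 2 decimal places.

0.35 kJ/s

R = (0.029×22.4 + 0.0487×12.3 + 0.016×9.14 + 0.035×2.77) / (1 + 0.029×14.8 + 0.0487×25.6 + 0.016×32.1 + 0.035×31.3) = 1.492/4.285 = 0.3481 kJ/s.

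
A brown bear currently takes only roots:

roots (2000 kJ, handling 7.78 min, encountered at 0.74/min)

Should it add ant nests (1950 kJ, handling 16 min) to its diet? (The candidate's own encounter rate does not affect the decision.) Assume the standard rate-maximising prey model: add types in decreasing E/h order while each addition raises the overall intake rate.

No

On roots alone, R = ΣλE/(1+Σλh) = 1480/6.757 = 219 kJ/min.
ant nests: E/h = 1950/16 = 121.9 kJ/min.
Since 121.9 < R, time spent handling ant nests is better spent searching.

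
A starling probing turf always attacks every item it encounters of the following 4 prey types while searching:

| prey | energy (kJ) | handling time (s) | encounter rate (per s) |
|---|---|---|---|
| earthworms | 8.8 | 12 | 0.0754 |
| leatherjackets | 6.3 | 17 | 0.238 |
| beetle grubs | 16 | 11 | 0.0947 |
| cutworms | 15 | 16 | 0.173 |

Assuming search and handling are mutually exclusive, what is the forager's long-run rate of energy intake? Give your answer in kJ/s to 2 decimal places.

0.64 kJ/s

R = (0.0754×8.8 + 0.238×6.3 + 0.0947×16 + 0.173×15) / (1 + 0.0754×12 + 0.238×17 + 0.0947×11 + 0.173×16) = 6.273/9.76 = 0.6427 kJ/s.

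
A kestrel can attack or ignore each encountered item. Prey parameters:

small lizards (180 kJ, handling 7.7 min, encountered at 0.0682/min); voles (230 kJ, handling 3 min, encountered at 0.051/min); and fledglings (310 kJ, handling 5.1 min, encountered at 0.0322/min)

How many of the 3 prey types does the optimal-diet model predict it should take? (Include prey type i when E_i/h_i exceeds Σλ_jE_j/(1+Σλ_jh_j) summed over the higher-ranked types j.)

E/h in descending order: voles 76.7, fledglings 60.8, small lizards 23.4 kJ/min. The optimal diet is the largest prefix of this list for which every included type satisfies E_i/h_i > R on the types above it.
Rate on top 1: 10.17. fledglings: 60.8 > 10.17 → include.
Rate on top 2: 16.48. small lizards: 23.4 > 16.48 → include.
Optimal diet: voles, fledglings, small lizards — 3 of 3 types.

3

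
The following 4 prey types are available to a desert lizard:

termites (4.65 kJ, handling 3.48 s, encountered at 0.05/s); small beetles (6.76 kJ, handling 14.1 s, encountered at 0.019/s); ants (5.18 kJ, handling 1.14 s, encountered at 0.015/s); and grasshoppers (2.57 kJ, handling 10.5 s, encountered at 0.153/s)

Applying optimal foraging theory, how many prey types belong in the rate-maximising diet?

3

Profitabilities (E/h, kJ/s): ants 4.54, termites 1.34, small beetles 0.479, grasshoppers 0.245. Add prey in this order while the next type's profitability exceeds the intake rate on those already taken.
Rate on top 1: 0.07639. termites: 1.34 > 0.07639 → include.
Rate on top 2: 0.2604. small beetles: 0.479 > 0.2604 → include.
Rate on top 3: 0.3006. grasshoppers: 0.245 < 0.3006 → exclude; stop.
Optimal diet: ants, termites, small beetles — 3 of 4 types.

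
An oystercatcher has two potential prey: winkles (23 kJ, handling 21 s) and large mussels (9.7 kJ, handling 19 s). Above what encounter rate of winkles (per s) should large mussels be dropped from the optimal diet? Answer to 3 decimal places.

0.042 per s

The zero-one rule: include large mussels iff E₂/h₂ > λE₁/(1+λh₁). Equality gives the switch point.
λE₁h₂ = E₂ + λE₂h₁ ⇒ λ = E₂/(E₁h₂ − E₂h₁) = 9.7/(437 − 203.7) = 0.04158 per s.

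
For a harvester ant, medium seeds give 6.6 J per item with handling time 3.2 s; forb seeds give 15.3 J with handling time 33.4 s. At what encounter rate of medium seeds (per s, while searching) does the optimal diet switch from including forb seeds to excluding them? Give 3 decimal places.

0.089 per s

At the threshold, the rate on medium seeds alone equals the profitability of forb seeds: λ·6.6/(1 + λ·3.2) = 15.3/33.4 = 0.4581.
Rearranging, λ(6.6 − 0.4581×3.2) = 0.4581, so λ = 0.4581/5.134 = 0.08922 per s.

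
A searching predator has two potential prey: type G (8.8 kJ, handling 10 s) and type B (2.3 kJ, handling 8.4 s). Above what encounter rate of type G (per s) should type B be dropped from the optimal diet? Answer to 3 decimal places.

At the threshold, the rate on type G alone equals the profitability of type B: λ·8.8/(1 + λ·10) = 2.3/8.4 = 0.2738.
Rearranging, λ(8.8 − 0.2738×10) = 0.2738, so λ = 0.2738/6.062 = 0.04517 per s.

0.045 per s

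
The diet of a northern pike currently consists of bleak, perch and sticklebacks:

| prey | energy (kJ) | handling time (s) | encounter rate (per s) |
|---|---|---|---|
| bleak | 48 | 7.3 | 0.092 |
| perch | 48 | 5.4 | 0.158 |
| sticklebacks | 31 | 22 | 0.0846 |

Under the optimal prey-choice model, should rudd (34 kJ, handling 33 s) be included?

Intake rate on the current diet: R = (0.092×48 + 0.158×48 + 0.0846×31) / (1 + 0.092×7.3 + 0.158×5.4 + 0.0846×22) = 14.62/4.386 = 3.334 kJ/s.
rudd: E/h = 34/33 = 1.03 kJ/s.
Since 1.03 < R, time spent handling rudd is better spent searching.

No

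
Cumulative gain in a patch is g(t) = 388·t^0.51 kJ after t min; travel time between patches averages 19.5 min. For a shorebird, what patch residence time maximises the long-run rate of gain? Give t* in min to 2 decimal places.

20.30 min

Optimal t* satisfies g'(t*) = g(t*)/(T + t*).
g'(t) = 0.51·388·t^-0.49. Setting 0.51·388·t^-0.49 = 388·t^0.51/(19.5+t) gives 0.51(19.5+t) = t, so 0.49·t = 0.51×19.5.
t* = 0.51×19.5/0.49 = 20.3 min.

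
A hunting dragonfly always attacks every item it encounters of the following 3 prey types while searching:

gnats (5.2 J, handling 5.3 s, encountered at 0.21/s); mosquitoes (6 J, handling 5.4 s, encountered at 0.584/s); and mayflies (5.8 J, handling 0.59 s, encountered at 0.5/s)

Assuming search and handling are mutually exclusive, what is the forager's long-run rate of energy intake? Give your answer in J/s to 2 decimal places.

Energy encountered per unit search time: 0.21×5.2 + 0.584×6 + 0.5×5.8 = 7.496 J/s.
Handling time per unit search time: 0.21×5.3 + 0.584×5.4 + 0.5×0.59 = 4.562.
Rate = 7.496/(1 + 4.562) = 1.348 J/s.

1.35 J/s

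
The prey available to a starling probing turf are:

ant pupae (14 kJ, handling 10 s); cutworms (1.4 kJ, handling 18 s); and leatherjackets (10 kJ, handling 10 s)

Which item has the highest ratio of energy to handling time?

In descending order of E/h:
ant pupae: 14/10 = 1.4 kJ/s
leatherjackets: 10/10 = 1 kJ/s
cutworms: 1.4/18 = 0.0778 kJ/s

ant pupae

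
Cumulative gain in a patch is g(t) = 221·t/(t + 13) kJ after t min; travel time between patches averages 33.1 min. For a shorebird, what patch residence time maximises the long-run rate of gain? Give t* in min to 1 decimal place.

20.7 min

Optimal t* satisfies g'(t*) = g(t*)/(T + t*).
g'(t) = 221·13/(t + 13)². Setting 221·13/(t+13)² = 221t/[(t+13)(33.1+t)] gives 13(33.1+t) = t(t+13), so t² = 13×33.1 = 430.3.
t* = √430.3 = 20.74 min.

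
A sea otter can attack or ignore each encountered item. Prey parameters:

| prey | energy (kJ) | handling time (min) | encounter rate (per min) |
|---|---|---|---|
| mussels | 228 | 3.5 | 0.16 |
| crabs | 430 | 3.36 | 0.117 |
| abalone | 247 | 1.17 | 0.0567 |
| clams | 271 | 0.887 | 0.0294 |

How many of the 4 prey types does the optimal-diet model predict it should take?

4

E/h in descending order: clams 306, abalone 211, crabs 128, mussels 65.1 kJ/min. The optimal diet is the largest prefix of this list for which every included type satisfies E_i/h_i > R on the types above it.
Rate on top 1: 7.765. abalone: 211 > 7.765 → include.
Rate on top 2: 20.11. crabs: 128 > 20.11 → include.
Rate on top 3: 48.66. mussels: 65.1 > 48.66 → include.
Optimal diet: clams, abalone, crabs, mussels — 4 of 4 types.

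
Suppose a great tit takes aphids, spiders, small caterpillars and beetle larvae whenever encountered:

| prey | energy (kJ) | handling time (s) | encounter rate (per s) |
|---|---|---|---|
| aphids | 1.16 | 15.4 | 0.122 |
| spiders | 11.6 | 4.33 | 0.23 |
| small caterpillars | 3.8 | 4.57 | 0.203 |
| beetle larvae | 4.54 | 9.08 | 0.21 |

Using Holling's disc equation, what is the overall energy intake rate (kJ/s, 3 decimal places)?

Energy encountered per unit search time: 0.122×1.16 + 0.23×11.6 + 0.203×3.8 + 0.21×4.54 = 4.534 kJ/s.
Handling time per unit search time: 0.122×15.4 + 0.23×4.33 + 0.203×4.57 + 0.21×9.08 = 5.709.
Rate = 4.534/(1 + 5.709) = 0.6758 kJ/s.

0.676 kJ/s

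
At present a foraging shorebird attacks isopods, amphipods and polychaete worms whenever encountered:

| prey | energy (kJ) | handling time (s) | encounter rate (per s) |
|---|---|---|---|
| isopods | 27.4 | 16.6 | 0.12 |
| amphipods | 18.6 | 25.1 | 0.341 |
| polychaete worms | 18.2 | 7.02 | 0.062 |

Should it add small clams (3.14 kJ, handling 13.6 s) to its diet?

No

Intake rate on the current diet: R = (0.12×27.4 + 0.341×18.6 + 0.062×18.2) / (1 + 0.12×16.6 + 0.341×25.1 + 0.062×7.02) = 10.76/11.99 = 0.8976 kJ/s.
Profitability of small clams: 3.14/13.6 = 0.2309 kJ/s.
0.2309 < 0.8976, so adding small clams would lower the average — exclude it.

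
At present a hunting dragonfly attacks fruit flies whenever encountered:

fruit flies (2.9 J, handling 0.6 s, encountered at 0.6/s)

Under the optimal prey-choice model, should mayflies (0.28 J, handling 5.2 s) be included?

No

On fruit flies alone, R = ΣλE/(1+Σλh) = 1.74/1.36 = 1.279 J/s.
Profitability of mayflies: 0.28/5.2 = 0.05385 J/s.
0.05385 < 1.279, so adding mayflies would lower the average — exclude it.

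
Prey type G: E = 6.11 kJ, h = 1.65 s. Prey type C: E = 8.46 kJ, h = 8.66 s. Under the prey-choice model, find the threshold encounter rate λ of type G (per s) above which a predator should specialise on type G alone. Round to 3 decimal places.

0.217 per s

The zero-one rule: include type C iff E₂/h₂ > λE₁/(1+λh₁). Equality gives the switch point.
λE₁h₂ = E₂ + λE₂h₁ ⇒ λ = E₂/(E₁h₂ − E₂h₁) = 8.46/(52.91 − 13.96) = 0.2172 per s.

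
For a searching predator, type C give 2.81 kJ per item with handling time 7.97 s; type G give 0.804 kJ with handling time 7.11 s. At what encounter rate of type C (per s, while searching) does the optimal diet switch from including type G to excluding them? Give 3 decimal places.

0.059 per s

Drop type G once their profitability E₂/h₂ falls below the rate achievable on type C alone: E₂/h₂ = λE₁/(1 + λh₁).
Solve for λ: λE₁h₂ = E₂(1 + λh₁) → λ(E₁h₂ − E₂h₁) = E₂ → λ = E₂/(E₁h₂ − E₂h₁).
λ = 0.804/(2.81×7.11 − 0.804×7.97) = 0.804/13.57 = 0.05924 per s.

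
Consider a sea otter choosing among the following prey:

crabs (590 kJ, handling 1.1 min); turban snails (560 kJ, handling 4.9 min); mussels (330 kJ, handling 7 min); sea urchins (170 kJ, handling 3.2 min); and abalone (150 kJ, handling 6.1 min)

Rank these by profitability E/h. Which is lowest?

abalone

Profitability E/h (kJ/min): crabs = 590/1.1 = 536, turban snails = 560/4.9 = 114, mussels = 330/7 = 47.1, sea urchins = 170/3.2 = 53.1, abalone = 150/6.1 = 24.6.
Ranked: crabs > turban snails > sea urchins > mussels > abalone.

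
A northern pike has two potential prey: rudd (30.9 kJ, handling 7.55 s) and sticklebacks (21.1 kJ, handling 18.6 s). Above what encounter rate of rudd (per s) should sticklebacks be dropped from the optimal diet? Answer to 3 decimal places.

0.051 per s

Drop sticklebacks once their profitability E₂/h₂ falls below the rate achievable on rudd alone: E₂/h₂ = λE₁/(1 + λh₁).
Solve for λ: λE₁h₂ = E₂(1 + λh₁) → λ(E₁h₂ − E₂h₁) = E₂ → λ = E₂/(E₁h₂ − E₂h₁).
λ = 21.1/(30.9×18.6 − 21.1×7.55) = 21.1/415.4 = 0.05079 per s.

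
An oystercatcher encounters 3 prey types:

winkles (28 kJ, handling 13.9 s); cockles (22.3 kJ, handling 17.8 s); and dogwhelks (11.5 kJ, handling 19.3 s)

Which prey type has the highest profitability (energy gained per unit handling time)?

winkles

In descending order of E/h:
winkles: 28/13.9 = 2.01 kJ/s
cockles: 22.3/17.8 = 1.25 kJ/s
dogwhelks: 11.5/19.3 = 0.596 kJ/s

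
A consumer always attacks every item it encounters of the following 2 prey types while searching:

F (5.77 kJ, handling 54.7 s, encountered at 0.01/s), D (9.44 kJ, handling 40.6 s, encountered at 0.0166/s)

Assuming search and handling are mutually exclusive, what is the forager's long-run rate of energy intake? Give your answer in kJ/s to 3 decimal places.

R = Σλ_iE_i / (1 + Σλ_ih_i)
Numerator: 0.01×5.77 + 0.0166×9.44 = 0.2144
Denominator: 1 + 0.01×54.7 + 0.0166×40.6 = 2.221
R = 0.2144/2.221 = 0.09654 kJ/s

0.097 kJ/s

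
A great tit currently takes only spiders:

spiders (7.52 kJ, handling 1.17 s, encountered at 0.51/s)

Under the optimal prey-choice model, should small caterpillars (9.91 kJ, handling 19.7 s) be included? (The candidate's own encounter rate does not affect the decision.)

No

On spiders alone, R = ΣλE/(1+Σλh) = 3.835/1.597 = 2.402 kJ/s.
Profitability of small caterpillars: 9.91/19.7 = 0.503 kJ/s.
0.503 < 2.402, so adding small caterpillars would lower the average — exclude it.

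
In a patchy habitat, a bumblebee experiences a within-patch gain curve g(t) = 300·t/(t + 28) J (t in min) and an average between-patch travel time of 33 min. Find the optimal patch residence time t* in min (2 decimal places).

By the marginal value theorem, leave when the instantaneous gain rate g'(t) equals the habitat-wide average g(t)/(T + t).
g'(t) = 300·28/(t + 28)². Setting 300·28/(t+28)² = 300t/[(t+28)(33+t)] gives 28(33+t) = t(t+28), so t² = 28×33 = 924.
t* = √924 = 30.4 min.

30.40 min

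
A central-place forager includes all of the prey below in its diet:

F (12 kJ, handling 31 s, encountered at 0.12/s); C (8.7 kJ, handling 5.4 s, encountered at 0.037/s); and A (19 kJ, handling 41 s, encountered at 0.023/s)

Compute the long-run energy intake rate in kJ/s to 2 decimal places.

0.38 kJ/s

R = (0.12×12 + 0.037×8.7 + 0.023×19) / (1 + 0.12×31 + 0.037×5.4 + 0.023×41) = 2.199/5.863 = 0.3751 kJ/s.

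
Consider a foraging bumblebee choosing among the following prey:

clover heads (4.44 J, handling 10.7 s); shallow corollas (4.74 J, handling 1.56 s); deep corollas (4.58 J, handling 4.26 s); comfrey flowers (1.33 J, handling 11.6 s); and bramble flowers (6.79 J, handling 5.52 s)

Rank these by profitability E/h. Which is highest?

In descending order of E/h:
shallow corollas: 4.74/1.56 = 3.04 J/s
bramble flowers: 6.79/5.52 = 1.23 J/s
deep corollas: 4.58/4.26 = 1.08 J/s
clover heads: 4.44/10.7 = 0.415 J/s
comfrey flowers: 1.33/11.6 = 0.115 J/s

shallow corollas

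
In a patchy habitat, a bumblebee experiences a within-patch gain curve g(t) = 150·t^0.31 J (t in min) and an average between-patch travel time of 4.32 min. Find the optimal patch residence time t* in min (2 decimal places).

1.94 min

By the marginal value theorem, leave when the instantaneous gain rate g'(t) equals the habitat-wide average g(t)/(T + t).
g'(t) = 0.31·150·t^-0.69. Setting 0.31·150·t^-0.69 = 150·t^0.31/(4.32+t) gives 0.31(4.32+t) = t, so 0.69·t = 0.31×4.32.
t* = 0.31×4.32/0.69 = 1.941 min.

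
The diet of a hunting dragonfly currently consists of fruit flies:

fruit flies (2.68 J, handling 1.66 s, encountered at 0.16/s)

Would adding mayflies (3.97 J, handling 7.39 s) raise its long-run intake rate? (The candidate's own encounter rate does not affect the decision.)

On fruit flies alone, R = ΣλE/(1+Σλh) = 0.4288/1.266 = 0.3388 J/s.
Profitability of mayflies: 3.97/7.39 = 0.5372 J/s.
Since 0.5372 > R, including mayflies increases the long-run rate.

Yes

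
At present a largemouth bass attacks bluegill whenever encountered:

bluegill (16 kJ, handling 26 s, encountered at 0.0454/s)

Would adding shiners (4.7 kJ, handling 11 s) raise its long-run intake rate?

Yes

Current rate: (0.0454×16)/(1 + 0.0454×26) = 0.3331 kJ/s.
shiners: E/h = 4.7/11 = 0.4273 kJ/s.
0.4273 > 0.3331, so adding shiners raises the average — include it.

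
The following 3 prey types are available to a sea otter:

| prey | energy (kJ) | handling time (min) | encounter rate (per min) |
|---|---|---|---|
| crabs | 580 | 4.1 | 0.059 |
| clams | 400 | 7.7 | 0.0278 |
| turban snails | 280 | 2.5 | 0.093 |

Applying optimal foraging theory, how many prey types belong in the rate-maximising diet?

3

Rank by E/h (kJ/min): crabs 141, turban snails 112, clams 51.9. Include each in turn until the next type's E/h falls below the running intake rate.
Rate on top 1: 27.55. turban snails: 112 > 27.55 → include.
Rate on top 2: 40.87. clams: 51.9 > 40.87 → include.
Optimal diet: crabs, turban snails, clams — 3 of 3 types.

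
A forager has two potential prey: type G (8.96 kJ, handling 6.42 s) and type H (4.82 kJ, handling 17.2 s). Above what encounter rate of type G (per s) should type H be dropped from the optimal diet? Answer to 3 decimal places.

0.039 per s

At the threshold, the rate on type G alone equals the profitability of type H: λ·8.96/(1 + λ·6.42) = 4.82/17.2 = 0.2802.
Rearranging, λ(8.96 − 0.2802×6.42) = 0.2802, so λ = 0.2802/7.161 = 0.03913 per s.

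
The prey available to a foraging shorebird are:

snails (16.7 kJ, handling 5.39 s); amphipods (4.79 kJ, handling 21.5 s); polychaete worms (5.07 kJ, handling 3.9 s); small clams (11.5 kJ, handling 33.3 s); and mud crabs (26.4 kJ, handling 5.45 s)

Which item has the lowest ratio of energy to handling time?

In descending order of E/h:
mud crabs: 26.4/5.45 = 4.84 kJ/s
snails: 16.7/5.39 = 3.1 kJ/s
polychaete worms: 5.07/3.9 = 1.3 kJ/s
small clams: 11.5/33.3 = 0.345 kJ/s
amphipods: 4.79/21.5 = 0.223 kJ/s

amphipods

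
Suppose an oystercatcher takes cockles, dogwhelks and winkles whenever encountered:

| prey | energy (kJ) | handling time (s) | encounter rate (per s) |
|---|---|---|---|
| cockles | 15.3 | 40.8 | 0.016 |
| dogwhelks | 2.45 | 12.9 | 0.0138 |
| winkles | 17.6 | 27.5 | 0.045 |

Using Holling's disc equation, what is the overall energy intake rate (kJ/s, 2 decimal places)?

R = Σλ_iE_i / (1 + Σλ_ih_i)
Numerator: 0.016×15.3 + 0.0138×2.45 + 0.045×17.6 = 1.071
Denominator: 1 + 0.016×40.8 + 0.0138×12.9 + 0.045×27.5 = 3.068
R = 1.071/3.068 = 0.3489 kJ/s

0.35 kJ/s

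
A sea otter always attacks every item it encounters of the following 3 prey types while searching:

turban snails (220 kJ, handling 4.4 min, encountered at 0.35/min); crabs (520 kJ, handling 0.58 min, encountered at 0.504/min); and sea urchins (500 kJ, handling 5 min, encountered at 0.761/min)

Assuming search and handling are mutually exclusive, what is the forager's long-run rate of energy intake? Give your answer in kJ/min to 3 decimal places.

108.414 kJ/min

R = (0.35×220 + 0.504×520 + 0.761×500) / (1 + 0.35×4.4 + 0.504×0.58 + 0.761×5) = 719.6/6.637 = 108.4 kJ/min.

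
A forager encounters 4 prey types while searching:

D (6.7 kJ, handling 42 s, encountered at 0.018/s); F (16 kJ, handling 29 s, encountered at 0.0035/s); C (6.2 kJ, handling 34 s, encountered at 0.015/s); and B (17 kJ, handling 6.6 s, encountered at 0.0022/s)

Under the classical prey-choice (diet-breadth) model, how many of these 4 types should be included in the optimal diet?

E/h in descending order: B 2.58, F 0.552, C 0.182, D 0.16 kJ/s. The optimal diet is the largest prefix of this list for which every included type satisfies E_i/h_i > R on the types above it.
Rate on top 1: 0.03686. F: 0.552 > 0.03686 → include.
Rate on top 2: 0.08369. C: 0.182 > 0.08369 → include.
Rate on top 3: 0.1146. D: 0.16 > 0.1146 → include.
Optimal diet: B, F, C, D — 4 of 4 types.

4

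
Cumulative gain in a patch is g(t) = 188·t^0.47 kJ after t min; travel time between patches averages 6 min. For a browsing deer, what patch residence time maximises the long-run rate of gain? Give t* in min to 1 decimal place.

By the marginal value theorem, leave when the instantaneous gain rate g'(t) equals the habitat-wide average g(t)/(T + t).
g'(t) = 0.47·188·t^-0.53. Setting 0.47·188·t^-0.53 = 188·t^0.47/(6+t) gives 0.47(6+t) = t, so 0.53·t = 0.47×6.
t* = 0.47×6/0.53 = 5.321 min.

5.3 min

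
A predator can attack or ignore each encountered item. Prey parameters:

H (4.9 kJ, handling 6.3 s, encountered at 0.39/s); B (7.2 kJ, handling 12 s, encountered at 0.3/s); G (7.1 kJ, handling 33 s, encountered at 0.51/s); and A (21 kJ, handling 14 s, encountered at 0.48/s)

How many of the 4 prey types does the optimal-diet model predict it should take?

1

E/h in descending order: A 1.5, H 0.778, B 0.6, G 0.215 kJ/s. The optimal diet is the largest prefix of this list for which every included type satisfies E_i/h_i > R on the types above it.
Rate on top 1: 1.306. H: 0.778 < 1.306 → exclude; stop.
Optimal diet: A — 1 of 4 types.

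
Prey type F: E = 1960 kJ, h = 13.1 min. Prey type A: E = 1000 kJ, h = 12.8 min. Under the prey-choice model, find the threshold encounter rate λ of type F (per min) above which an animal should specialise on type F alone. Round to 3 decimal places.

The zero-one rule: include type A iff E₂/h₂ > λE₁/(1+λh₁). Equality gives the switch point.
λE₁h₂ = E₂ + λE₂h₁ ⇒ λ = E₂/(E₁h₂ − E₂h₁) = 1000/(2.509e+04 − 1.31e+04) = 0.08342 per min.

0.083 per min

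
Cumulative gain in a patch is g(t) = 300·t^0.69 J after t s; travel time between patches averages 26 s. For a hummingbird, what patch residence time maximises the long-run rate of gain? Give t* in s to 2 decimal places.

Maximise g(t)/(T+t): set derivative to zero → g'(t)(T+t) = g(t).
g'(t) = 0.69·300·t^-0.31. Setting 0.69·300·t^-0.31 = 300·t^0.69/(26+t) gives 0.69(26+t) = t, so 0.31·t = 0.69×26.
t* = 0.69×26/0.31 = 57.87 s.

57.87 s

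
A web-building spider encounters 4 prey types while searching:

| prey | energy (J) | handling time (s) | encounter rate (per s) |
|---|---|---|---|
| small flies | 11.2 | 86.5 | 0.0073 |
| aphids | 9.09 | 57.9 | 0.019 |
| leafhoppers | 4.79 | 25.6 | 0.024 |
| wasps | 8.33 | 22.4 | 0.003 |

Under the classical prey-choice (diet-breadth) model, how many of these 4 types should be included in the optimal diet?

Rank by E/h (J/s): wasps 0.372, leafhoppers 0.187, aphids 0.157, small flies 0.129. Include each in turn until the next type's E/h falls below the running intake rate.
Rate on top 1: 0.02342. leafhoppers: 0.187 > 0.02342 → include.
Rate on top 2: 0.08322. aphids: 0.157 > 0.08322 → include.
Rate on top 3: 0.1124. small flies: 0.129 > 0.1124 → include.
Optimal diet: wasps, leafhoppers, aphids, small flies — 4 of 4 types.

4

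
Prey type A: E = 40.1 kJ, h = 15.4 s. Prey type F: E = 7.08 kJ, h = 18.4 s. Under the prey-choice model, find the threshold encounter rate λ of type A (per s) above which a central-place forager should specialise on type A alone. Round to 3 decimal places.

0.011 per s

At the threshold, the rate on type A alone equals the profitability of type F: λ·40.1/(1 + λ·15.4) = 7.08/18.4 = 0.3848.
Rearranging, λ(40.1 − 0.3848×15.4) = 0.3848, so λ = 0.3848/34.17 = 0.01126 per s.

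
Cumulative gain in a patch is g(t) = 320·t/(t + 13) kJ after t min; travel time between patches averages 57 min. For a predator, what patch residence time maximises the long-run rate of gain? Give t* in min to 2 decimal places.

By the marginal value theorem, leave when the instantaneous gain rate g'(t) equals the habitat-wide average g(t)/(T + t).
g'(t) = 320·13/(t + 13)². Setting 320·13/(t+13)² = 320t/[(t+13)(57+t)] gives 13(57+t) = t(t+13), so t² = 13×57 = 741.
t* = √741 = 27.22 min.

27.22 min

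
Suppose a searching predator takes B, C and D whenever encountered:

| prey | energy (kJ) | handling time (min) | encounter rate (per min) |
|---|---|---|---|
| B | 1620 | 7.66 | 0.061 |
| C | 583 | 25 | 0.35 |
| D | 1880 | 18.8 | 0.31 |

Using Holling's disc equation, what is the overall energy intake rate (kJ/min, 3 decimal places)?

55.198 kJ/min

R = Σλ_iE_i / (1 + Σλ_ih_i)
Numerator: 0.061×1620 + 0.35×583 + 0.31×1880 = 885.7
Denominator: 1 + 0.061×7.66 + 0.35×25 + 0.31×18.8 = 16.05
R = 885.7/16.05 = 55.2 kJ/min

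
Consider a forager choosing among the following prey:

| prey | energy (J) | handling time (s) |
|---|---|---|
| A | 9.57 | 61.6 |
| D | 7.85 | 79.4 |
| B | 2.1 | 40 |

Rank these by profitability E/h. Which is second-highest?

In descending order of E/h:
A: 9.57/61.6 = 0.155 J/s
D: 7.85/79.4 = 0.0989 J/s
B: 2.1/40 = 0.0525 J/s

D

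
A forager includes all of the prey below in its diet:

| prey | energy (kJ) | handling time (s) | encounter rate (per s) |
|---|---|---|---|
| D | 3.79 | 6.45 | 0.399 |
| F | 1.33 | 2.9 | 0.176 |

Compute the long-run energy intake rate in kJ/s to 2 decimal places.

0.43 kJ/s

R = Σλ_iE_i / (1 + Σλ_ih_i)
Numerator: 0.399×3.79 + 0.176×1.33 = 1.746
Denominator: 1 + 0.399×6.45 + 0.176×2.9 = 4.084
R = 1.746/4.084 = 0.4276 kJ/s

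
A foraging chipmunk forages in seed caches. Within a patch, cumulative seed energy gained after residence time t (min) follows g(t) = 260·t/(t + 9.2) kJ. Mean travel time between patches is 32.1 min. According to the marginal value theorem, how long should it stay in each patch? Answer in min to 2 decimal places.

Optimal t* satisfies g'(t*) = g(t*)/(T + t*).
g'(t) = 260·9.2/(t + 9.2)². Setting 260·9.2/(t+9.2)² = 260t/[(t+9.2)(32.1+t)] gives 9.2(32.1+t) = t(t+9.2), so t² = 9.2×32.1 = 295.3.
t* = √295.3 = 17.18 min.

17.18 min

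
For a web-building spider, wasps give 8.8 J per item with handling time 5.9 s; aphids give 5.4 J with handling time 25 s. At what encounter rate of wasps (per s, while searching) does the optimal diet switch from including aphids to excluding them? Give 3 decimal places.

0.029 per s

The zero-one rule: include aphids iff E₂/h₂ > λE₁/(1+λh₁). Equality gives the switch point.
λE₁h₂ = E₂ + λE₂h₁ ⇒ λ = E₂/(E₁h₂ − E₂h₁) = 5.4/(220 − 31.86) = 0.0287 per s.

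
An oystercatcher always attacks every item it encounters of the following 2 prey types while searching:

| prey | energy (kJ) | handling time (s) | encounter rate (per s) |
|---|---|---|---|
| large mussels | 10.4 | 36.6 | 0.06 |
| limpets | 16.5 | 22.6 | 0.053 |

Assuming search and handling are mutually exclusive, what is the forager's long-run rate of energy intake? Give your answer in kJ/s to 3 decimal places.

Energy encountered per unit search time: 0.06×10.4 + 0.053×16.5 = 1.498 kJ/s.
Handling time per unit search time: 0.06×36.6 + 0.053×22.6 = 3.394.
Rate = 1.498/(1 + 3.394) = 0.341 kJ/s.

0.341 kJ/s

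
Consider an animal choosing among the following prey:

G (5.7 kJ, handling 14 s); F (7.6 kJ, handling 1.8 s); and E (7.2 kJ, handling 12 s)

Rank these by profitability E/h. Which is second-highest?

E

In descending order of E/h:
F: 7.6/1.8 = 4.22 kJ/s
E: 7.2/12 = 0.6 kJ/s
G: 5.7/14 = 0.407 kJ/s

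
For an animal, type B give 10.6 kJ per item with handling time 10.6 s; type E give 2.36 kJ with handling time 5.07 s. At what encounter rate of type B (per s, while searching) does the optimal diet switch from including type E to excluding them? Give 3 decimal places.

0.082 per s

At the threshold, the rate on type B alone equals the profitability of type E: λ·10.6/(1 + λ·10.6) = 2.36/5.07 = 0.4655.
Rearranging, λ(10.6 − 0.4655×10.6) = 0.4655, so λ = 0.4655/5.666 = 0.08216 per s.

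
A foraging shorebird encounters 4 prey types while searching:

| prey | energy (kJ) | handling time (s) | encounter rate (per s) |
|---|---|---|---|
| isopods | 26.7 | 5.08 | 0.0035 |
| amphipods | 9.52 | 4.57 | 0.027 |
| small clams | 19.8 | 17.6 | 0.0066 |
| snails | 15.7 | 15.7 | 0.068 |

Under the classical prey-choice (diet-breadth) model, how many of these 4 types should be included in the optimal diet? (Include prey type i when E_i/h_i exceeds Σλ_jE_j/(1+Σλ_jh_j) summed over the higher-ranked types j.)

Profitabilities (E/h, kJ/s): isopods 5.26, amphipods 2.08, small clams 1.12, snails 1. Add prey in this order while the next type's profitability exceeds the intake rate on those already taken.
Rate on top 1: 0.09182. amphipods: 2.08 > 0.09182 → include.
Rate on top 2: 0.3071. small clams: 1.12 > 0.3071 → include.
Rate on top 3: 0.3827. snails: 1 > 0.3827 → include.
Optimal diet: isopods, amphipods, small clams, snails — 4 of 4 types.

4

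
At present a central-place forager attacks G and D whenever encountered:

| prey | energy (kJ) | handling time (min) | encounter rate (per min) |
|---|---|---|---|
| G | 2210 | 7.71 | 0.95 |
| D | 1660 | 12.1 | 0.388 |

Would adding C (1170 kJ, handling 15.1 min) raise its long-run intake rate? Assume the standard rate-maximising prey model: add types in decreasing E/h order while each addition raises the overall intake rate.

No

On G and D alone, R = ΣλE/(1+Σλh) = 2744/13.02 = 210.7 kJ/min.
C: E/h = 1170/15.1 = 77.48 kJ/min.
77.48 < 210.7, so adding C would lower the average — exclude it.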